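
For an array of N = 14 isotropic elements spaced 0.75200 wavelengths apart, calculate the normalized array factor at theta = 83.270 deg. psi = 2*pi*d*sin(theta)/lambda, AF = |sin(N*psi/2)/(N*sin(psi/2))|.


psi = 2*pi*0.75200*sin(83.270 deg) = 4.692398 rad
AF = |sin(14*4.692398/2) / (14*sin(4.692398/2))| = 0.09904

0.09904


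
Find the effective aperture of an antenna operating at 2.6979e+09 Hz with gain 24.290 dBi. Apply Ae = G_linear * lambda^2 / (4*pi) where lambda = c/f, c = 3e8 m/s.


lambda = c / f = 3.0000e+08 / 2.6979e+09 = 0.1111976 m
G_linear = 10^(24.290/10) = 268.5344
Ae = G_linear * lambda^2 / (4*pi) = 268.5344 * 0.1111976^2 / (4*pi) = 0.2642 m^2

0.2642 m^2


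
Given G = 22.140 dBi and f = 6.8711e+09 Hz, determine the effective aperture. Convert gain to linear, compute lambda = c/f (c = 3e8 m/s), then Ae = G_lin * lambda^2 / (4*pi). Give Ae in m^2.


lambda = c / f = 3.0000e+08 / 6.8711e+09 = 0.04366113 m
G_linear = 10^(22.140/10) = 163.6817
Ae = G_linear * lambda^2 / (4*pi) = 163.6817 * 0.04366113^2 / (4*pi) = 0.02483 m^2

0.02483 m^2


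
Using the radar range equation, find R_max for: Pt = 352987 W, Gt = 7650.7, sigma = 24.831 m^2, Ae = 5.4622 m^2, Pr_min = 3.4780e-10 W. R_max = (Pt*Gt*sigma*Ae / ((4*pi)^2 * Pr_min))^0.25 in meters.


R^4 = 352987*7650.7*24.831*5.4622 / ((4*pi)^2 * 3.4780e-10) = 6.669179e+18
R_max = 6.669179e+18^0.25 = 50818 m

50818 m


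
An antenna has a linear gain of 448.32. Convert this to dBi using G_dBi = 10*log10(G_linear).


G_dBi = 10 * log10(448.32) = 26.52 dBi

26.52 dBi


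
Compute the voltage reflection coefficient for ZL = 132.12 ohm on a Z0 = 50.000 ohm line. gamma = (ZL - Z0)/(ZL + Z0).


gamma = (132.12 - 50.000) / (132.12 + 50.000) = 0.4509

0.4509


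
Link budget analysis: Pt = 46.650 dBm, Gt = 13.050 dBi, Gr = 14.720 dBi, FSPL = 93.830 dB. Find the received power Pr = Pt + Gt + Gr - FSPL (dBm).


Pr = 46.650 + 13.050 + 14.720 - 93.830 = -19.41 dBm

-19.41 dBm


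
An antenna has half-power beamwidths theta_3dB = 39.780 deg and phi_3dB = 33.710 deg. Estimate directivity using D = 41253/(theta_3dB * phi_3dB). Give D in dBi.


D_linear = 41253 / (39.780 * 33.710) = 30.76324
D_dBi = 10 * log10(30.76324) = 14.88 dBi

14.88 dBi


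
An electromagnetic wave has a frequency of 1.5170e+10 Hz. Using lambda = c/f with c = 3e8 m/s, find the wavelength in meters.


lambda = c / f = 3.0000e+08 / 1.5170e+10 = 0.01978 m

0.01978 m


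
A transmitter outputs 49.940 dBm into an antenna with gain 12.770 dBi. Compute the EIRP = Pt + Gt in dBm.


EIRP = Pt + Gt = 49.940 + 12.770 = 62.71 dBm

62.71 dBm


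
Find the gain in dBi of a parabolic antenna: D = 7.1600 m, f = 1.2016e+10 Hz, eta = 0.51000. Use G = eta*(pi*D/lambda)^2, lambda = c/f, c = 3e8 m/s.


lambda = c / f = 3.0000e+08 / 1.2016e+10 = 0.02496671 m
G_linear = 0.51000 * (pi * 7.1600 / 0.02496671)^2 = 413974.3
G_dBi = 10 * log10(413974.3) = 56.17 dBi

56.17 dBi


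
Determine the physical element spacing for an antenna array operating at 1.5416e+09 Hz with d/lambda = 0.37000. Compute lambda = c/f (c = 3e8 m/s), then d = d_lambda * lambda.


lambda = c / f = 3.0000e+08 / 1.5416e+09 = 0.1946030 m
d = 0.37000 * 0.1946030 = 0.07200 m

0.07200 m


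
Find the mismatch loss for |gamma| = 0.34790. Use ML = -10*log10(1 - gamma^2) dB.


ML = -10 * log10(1 - 0.34790^2) = -10 * log10(0.87896559) = 0.5603 dB

0.5603 dB


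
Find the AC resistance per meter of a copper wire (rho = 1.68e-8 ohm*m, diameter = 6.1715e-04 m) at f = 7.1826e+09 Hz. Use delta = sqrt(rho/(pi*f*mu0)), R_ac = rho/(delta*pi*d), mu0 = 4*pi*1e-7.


delta = sqrt(1.68e-8 / (pi * 7.1826e+09 * 4*pi*1e-7)) = 7.697221e-07 m
R_ac = 1.68e-8 / (7.697221e-07 * pi * 6.1715e-04) = 11.26 ohm/m

11.26 ohm/m


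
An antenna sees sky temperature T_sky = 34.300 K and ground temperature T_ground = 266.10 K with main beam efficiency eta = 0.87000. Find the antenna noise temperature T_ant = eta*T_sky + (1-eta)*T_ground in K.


T_ant = 0.87000 * 34.300 + (1 - 0.87000) * 266.10 = 64.43 K

64.43 K


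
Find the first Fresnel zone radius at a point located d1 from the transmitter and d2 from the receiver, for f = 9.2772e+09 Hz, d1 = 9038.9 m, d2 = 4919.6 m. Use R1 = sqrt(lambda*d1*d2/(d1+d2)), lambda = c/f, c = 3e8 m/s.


lambda = c / f = 3.0000e+08 / 9.2772e+09 = 0.03233734 m
R1 = sqrt(0.03233734 * 9038.9 * 4919.6 / (9038.9 + 4919.6)) = 10.15 m

10.15 m


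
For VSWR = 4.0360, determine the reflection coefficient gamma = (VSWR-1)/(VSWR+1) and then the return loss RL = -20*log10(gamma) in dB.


gamma = (4.0360 - 1) / (4.0360 + 1) = 0.6028594
RL = -20 * log10(0.6028594) = 4.396 dB

4.396 dB


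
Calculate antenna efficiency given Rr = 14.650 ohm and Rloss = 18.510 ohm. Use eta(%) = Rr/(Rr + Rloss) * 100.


eta = 14.650 / (14.650 + 18.510) * 100 = 44.18%

44.18%


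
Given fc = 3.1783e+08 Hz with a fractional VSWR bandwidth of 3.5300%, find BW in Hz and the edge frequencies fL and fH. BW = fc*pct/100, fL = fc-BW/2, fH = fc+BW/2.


BW = 3.1783e+08 * 3.5300/100 = 1.121940e+07 Hz
fL = 3.1783e+08 - 1.121940e+07/2 = 3.122e+08 Hz
fH = 3.1783e+08 + 1.121940e+07/2 = 3.234e+08 Hz

BW=1.122e+07 Hz, fL=3.122e+08 Hz, fH=3.234e+08 Hz


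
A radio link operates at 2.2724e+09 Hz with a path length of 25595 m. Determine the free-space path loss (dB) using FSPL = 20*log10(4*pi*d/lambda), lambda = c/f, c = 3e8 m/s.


lambda = c / f = 3.0000e+08 / 2.2724e+09 = 0.1320190 m
FSPL = 20 * log10(4*pi*25595/0.1320190) = 127.7 dB

127.7 dB


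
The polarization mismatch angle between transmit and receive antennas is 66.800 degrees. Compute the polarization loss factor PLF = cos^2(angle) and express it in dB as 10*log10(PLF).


PLF_linear = cos^2(66.800 deg) = 0.1551902
PLF_dB = 10 * log10(0.1551902) = -8.091 dB

-8.091 dB


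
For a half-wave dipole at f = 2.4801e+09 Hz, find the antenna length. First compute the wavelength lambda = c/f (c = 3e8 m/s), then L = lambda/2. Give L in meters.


lambda = c / f = 3.0000e+08 / 2.4801e+09 = 0.1209629 m
L = lambda / 2 = 0.1209629 / 2 = 0.06048 m

0.06048 m


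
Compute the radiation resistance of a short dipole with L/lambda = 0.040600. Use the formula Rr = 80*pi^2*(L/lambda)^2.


Rr = 80 * pi^2 * (0.040600)^2 = 80 * 9.869604 * 1.648360e-03 = 1.301 ohm

1.301 ohm


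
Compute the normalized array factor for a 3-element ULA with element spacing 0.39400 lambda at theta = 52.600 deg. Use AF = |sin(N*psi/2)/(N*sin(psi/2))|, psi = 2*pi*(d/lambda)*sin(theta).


psi = 2*pi*0.39400*sin(52.600 deg) = 1.966633 rad
AF = |sin(3*1.966633/2) / (3*sin(1.966633/2))| = 0.07628

0.07628


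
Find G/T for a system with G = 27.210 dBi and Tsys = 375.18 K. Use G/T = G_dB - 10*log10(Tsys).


G/T = 27.210 - 10*log10(375.18) = 27.210 - 25.74240 = 1.468 dB/K

1.468 dB/K


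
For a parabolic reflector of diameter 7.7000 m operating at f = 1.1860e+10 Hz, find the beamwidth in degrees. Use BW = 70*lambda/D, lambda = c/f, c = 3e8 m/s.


lambda = c / f = 3.0000e+08 / 1.1860e+10 = 0.02529511 m
BW = 70 * 0.02529511 / 7.7000 = 0.2300 deg

0.2300 deg


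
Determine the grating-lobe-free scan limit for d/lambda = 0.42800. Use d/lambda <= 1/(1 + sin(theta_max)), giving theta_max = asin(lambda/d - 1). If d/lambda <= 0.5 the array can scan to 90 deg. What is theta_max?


lambda/d - 1 = 1/0.42800 - 1 = 1.336449 >= 1
d/lambda <= 0.5, so the array can scan to endfire without grating lobes: theta_max = 90 deg

90 deg


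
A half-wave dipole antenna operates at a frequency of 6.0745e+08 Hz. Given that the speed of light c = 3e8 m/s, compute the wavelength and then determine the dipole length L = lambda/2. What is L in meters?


lambda = c / f = 3.0000e+08 / 6.0745e+08 = 0.4938678 m
L = lambda / 2 = 0.4938678 / 2 = 0.2469 m

0.2469 m


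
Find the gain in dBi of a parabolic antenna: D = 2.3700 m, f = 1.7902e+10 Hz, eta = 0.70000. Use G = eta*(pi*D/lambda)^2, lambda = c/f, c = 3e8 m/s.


lambda = c / f = 3.0000e+08 / 1.7902e+10 = 0.01675790 m
G_linear = 0.70000 * (pi * 2.3700 / 0.01675790)^2 = 138183.2
G_dBi = 10 * log10(138183.2) = 51.40 dBi

51.40 dBi


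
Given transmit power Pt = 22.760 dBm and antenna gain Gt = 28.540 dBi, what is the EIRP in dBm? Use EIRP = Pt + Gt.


EIRP = Pt + Gt = 22.760 + 28.540 = 51.30 dBm

51.30 dBm


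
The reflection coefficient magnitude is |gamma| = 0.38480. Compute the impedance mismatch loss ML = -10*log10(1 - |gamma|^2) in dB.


ML = -10 * log10(1 - 0.38480^2) = -10 * log10(0.85192896) = 0.6960 dB

0.6960 dB


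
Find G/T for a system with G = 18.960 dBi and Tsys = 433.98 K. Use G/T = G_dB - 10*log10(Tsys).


G/T = 18.960 - 10*log10(433.98) = 18.960 - 26.37470 = -7.415 dB/K

-7.415 dB/K


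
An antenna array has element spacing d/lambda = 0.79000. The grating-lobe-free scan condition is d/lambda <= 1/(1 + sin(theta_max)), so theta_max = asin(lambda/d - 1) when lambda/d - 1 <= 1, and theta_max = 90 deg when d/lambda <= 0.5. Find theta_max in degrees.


lambda/d - 1 = 1/0.79000 - 1 = 0.2658228
theta_max = asin(0.2658228) = 15.42 deg

15.42 deg


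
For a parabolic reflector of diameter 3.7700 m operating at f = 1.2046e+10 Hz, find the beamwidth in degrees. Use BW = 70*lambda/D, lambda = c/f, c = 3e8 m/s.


lambda = c / f = 3.0000e+08 / 1.2046e+10 = 0.02490453 m
BW = 70 * 0.02490453 / 3.7700 = 0.4624 deg

0.4624 deg


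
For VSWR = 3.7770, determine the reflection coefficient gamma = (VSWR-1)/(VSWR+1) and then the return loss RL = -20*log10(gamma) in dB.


gamma = (3.7770 - 1) / (3.7770 + 1) = 0.5813272
RL = -20 * log10(0.5813272) = 4.712 dB

4.712 dB


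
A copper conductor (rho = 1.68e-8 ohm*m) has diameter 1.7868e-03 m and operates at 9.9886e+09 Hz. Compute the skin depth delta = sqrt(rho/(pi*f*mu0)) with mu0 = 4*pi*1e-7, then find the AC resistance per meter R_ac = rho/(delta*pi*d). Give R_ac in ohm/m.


delta = sqrt(1.68e-8 / (pi * 9.9886e+09 * 4*pi*1e-7)) = 6.527133e-07 m
R_ac = 1.68e-8 / (6.527133e-07 * pi * 1.7868e-03) = 4.585 ohm/m

4.585 ohm/m


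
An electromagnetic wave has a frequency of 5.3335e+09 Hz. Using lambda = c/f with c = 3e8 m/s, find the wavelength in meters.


lambda = c / f = 3.0000e+08 / 5.3335e+09 = 0.05625 m

0.05625 m


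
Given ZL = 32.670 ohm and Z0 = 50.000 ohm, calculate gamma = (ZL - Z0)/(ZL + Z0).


gamma = (32.670 - 50.000) / (32.670 + 50.000) = -0.2096

-0.2096


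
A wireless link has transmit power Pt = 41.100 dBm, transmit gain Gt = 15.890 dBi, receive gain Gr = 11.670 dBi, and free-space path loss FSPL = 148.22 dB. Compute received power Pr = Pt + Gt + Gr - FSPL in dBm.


Pr = 41.100 + 15.890 + 11.670 - 148.22 = -79.56 dBm

-79.56 dBm


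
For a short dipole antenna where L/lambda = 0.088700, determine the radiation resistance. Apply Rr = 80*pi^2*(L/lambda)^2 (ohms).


Rr = 80 * pi^2 * (0.088700)^2 = 80 * 9.869604 * 7.867690e-03 = 6.212 ohm

6.212 ohm


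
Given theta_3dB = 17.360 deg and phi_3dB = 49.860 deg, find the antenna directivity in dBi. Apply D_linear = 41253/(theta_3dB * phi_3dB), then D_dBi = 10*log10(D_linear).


D_linear = 41253 / (17.360 * 49.860) = 47.65995
D_dBi = 10 * log10(47.65995) = 16.78 dBi

16.78 dBi


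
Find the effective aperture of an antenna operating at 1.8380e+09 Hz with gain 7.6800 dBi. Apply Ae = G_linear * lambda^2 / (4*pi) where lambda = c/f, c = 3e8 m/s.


lambda = c / f = 3.0000e+08 / 1.8380e+09 = 0.1632209 m
G_linear = 10^(7.6800/10) = 5.861382
Ae = G_linear * lambda^2 / (4*pi) = 5.861382 * 0.1632209^2 / (4*pi) = 0.01243 m^2

0.01243 m^2


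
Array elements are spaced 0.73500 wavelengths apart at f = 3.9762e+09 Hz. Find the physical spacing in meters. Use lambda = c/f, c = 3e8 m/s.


lambda = c / f = 3.0000e+08 / 3.9762e+09 = 0.07544892 m
d = 0.73500 * 0.07544892 = 0.05545 m

0.05545 m


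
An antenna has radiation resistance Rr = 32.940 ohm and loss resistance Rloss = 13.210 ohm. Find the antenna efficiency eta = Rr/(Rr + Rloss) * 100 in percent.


eta = 32.940 / (32.940 + 13.210) * 100 = 71.38%

71.38%


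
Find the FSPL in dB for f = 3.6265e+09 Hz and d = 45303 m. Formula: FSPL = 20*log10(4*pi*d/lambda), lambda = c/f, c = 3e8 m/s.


lambda = c / f = 3.0000e+08 / 3.6265e+09 = 0.08272439 m
FSPL = 20 * log10(4*pi*45303/0.08272439) = 136.8 dB

136.8 dB


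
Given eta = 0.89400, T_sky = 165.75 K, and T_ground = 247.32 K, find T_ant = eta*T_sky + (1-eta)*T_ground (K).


T_ant = 0.89400 * 165.75 + (1 - 0.89400) * 247.32 = 174.4 K

174.4 K


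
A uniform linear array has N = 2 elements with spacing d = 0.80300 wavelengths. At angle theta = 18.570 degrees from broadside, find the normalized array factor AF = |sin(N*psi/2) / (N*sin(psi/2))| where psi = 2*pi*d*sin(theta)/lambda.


psi = 2*pi*0.80300*sin(18.570 deg) = 1.606773 rad
AF = |sin(2*1.606773/2) / (2*sin(1.606773/2))| = 0.6943

0.6943


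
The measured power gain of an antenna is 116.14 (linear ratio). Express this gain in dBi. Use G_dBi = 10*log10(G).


G_dBi = 10 * log10(116.14) = 20.65 dBi

20.65 dBi


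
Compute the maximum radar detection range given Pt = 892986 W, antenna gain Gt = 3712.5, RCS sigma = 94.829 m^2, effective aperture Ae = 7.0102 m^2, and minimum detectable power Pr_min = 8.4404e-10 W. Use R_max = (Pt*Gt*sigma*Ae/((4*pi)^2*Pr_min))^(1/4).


R^4 = 892986*3712.5*94.829*7.0102 / ((4*pi)^2 * 8.4404e-10) = 1.653484e+19
R_max = 1.653484e+19^0.25 = 63768 m

63768 m


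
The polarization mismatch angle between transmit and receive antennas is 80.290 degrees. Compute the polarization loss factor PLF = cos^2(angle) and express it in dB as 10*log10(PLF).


PLF_linear = cos^2(80.290 deg) = 0.02844667
PLF_dB = 10 * log10(0.02844667) = -15.46 dB

-15.46 dB


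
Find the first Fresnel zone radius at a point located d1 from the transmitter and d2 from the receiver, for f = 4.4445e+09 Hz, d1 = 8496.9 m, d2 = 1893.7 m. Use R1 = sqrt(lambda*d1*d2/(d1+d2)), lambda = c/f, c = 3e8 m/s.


lambda = c / f = 3.0000e+08 / 4.4445e+09 = 0.06749916 m
R1 = sqrt(0.06749916 * 8496.9 * 1893.7 / (8496.9 + 1893.7)) = 10.22 m

10.22 m


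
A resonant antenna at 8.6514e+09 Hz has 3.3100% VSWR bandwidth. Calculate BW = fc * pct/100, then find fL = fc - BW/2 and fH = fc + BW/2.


BW = 8.6514e+09 * 3.3100/100 = 2.863613e+08 Hz
fL = 8.6514e+09 - 2.863613e+08/2 = 8.508e+09 Hz
fH = 8.6514e+09 + 2.863613e+08/2 = 8.795e+09 Hz

BW=2.864e+08 Hz, fL=8.508e+09 Hz, fH=8.795e+09 Hz


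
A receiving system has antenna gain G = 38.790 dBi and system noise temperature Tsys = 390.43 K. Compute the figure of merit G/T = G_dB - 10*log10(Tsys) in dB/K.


G/T = 38.790 - 10*log10(390.43) = 38.790 - 25.91543 = 12.87 dB/K

12.87 dB/K


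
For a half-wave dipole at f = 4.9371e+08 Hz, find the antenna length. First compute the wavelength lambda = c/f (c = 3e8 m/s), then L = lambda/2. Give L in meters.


lambda = c / f = 3.0000e+08 / 4.9371e+08 = 0.6076442 m
L = lambda / 2 = 0.6076442 / 2 = 0.3038 m

0.3038 m


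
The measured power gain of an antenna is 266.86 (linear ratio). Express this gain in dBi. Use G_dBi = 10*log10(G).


G_dBi = 10 * log10(266.86) = 24.26 dBi

24.26 dBi


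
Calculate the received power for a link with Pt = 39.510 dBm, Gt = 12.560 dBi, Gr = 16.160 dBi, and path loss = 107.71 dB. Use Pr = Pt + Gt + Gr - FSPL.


Pr = 39.510 + 12.560 + 16.160 - 107.71 = -39.48 dBm

-39.48 dBm


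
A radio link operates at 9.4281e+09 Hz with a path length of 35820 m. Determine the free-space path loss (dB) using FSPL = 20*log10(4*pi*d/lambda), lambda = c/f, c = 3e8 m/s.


lambda = c / f = 3.0000e+08 / 9.4281e+09 = 0.03181977 m
FSPL = 20 * log10(4*pi*35820/0.03181977) = 143.0 dB

143.0 dB


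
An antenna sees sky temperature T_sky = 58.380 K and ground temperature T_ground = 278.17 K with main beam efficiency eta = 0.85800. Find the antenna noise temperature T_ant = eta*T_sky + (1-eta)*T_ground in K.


T_ant = 0.85800 * 58.380 + (1 - 0.85800) * 278.17 = 89.59 K

89.59 K


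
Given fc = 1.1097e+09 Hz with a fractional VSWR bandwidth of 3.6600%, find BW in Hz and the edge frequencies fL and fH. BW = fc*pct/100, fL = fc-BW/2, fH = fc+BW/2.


BW = 1.1097e+09 * 3.6600/100 = 4.061502e+07 Hz
fL = 1.1097e+09 - 4.061502e+07/2 = 1.089e+09 Hz
fH = 1.1097e+09 + 4.061502e+07/2 = 1.130e+09 Hz

BW=4.062e+07 Hz, fL=1.089e+09 Hz, fH=1.130e+09 Hz


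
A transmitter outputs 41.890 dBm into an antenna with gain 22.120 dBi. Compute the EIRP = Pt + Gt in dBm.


EIRP = Pt + Gt = 41.890 + 22.120 = 64.01 dBm

64.01 dBm


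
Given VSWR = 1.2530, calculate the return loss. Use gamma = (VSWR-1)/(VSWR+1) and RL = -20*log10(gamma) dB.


gamma = (1.2530 - 1) / (1.2530 + 1) = 0.1122947
RL = -20 * log10(0.1122947) = 18.99 dB

18.99 dB


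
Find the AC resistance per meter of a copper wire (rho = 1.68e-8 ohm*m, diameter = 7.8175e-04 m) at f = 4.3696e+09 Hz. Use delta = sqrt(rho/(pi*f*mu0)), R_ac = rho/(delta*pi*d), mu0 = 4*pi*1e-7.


delta = sqrt(1.68e-8 / (pi * 4.3696e+09 * 4*pi*1e-7)) = 9.868563e-07 m
R_ac = 1.68e-8 / (9.868563e-07 * pi * 7.8175e-04) = 6.932 ohm/m

6.932 ohm/m


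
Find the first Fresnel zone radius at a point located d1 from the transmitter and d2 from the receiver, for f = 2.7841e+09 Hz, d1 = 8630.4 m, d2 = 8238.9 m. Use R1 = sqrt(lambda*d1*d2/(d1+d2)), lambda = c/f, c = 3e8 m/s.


lambda = c / f = 3.0000e+08 / 2.7841e+09 = 0.1077548 m
R1 = sqrt(0.1077548 * 8630.4 * 8238.9 / (8630.4 + 8238.9)) = 21.31 m

21.31 m


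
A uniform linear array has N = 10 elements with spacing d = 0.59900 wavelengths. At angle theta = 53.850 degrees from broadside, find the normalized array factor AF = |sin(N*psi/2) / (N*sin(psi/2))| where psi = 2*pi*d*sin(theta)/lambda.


psi = 2*pi*0.59900*sin(53.850 deg) = 3.039037 rad
AF = |sin(10*3.039037/2) / (10*sin(3.039037/2))| = 0.04912

0.04912


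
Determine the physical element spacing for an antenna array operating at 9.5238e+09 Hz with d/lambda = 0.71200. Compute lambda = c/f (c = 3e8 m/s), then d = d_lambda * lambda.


lambda = c / f = 3.0000e+08 / 9.5238e+09 = 0.03150003 m
d = 0.71200 * 0.03150003 = 0.02243 m

0.02243 m


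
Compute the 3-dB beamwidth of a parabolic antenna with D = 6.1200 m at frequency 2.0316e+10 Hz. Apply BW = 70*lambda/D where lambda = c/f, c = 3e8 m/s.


lambda = c / f = 3.0000e+08 / 2.0316e+10 = 0.01476669 m
BW = 70 * 0.01476669 / 6.1200 = 0.1689 deg

0.1689 deg


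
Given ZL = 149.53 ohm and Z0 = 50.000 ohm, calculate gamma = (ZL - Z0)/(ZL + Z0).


gamma = (149.53 - 50.000) / (149.53 + 50.000) = 0.4988

0.4988


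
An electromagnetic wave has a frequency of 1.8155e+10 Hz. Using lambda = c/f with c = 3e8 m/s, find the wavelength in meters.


lambda = c / f = 3.0000e+08 / 1.8155e+10 = 0.01652 m

0.01652 m


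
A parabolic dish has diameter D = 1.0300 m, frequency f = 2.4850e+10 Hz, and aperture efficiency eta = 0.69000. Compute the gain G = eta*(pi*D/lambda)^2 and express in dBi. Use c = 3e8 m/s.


lambda = c / f = 3.0000e+08 / 2.4850e+10 = 0.01207243 m
G_linear = 0.69000 * (pi * 1.0300 / 0.01207243)^2 = 49571.71
G_dBi = 10 * log10(49571.71) = 46.95 dBi

46.95 dBi


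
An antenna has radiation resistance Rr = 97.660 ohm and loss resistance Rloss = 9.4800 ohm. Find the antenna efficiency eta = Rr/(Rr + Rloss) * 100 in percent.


eta = 97.660 / (97.660 + 9.4800) * 100 = 91.15%

91.15%


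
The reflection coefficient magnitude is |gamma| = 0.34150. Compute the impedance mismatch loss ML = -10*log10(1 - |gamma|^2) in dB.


ML = -10 * log10(1 - 0.34150^2) = -10 * log10(0.88337775) = 0.5385 dB

0.5385 dB


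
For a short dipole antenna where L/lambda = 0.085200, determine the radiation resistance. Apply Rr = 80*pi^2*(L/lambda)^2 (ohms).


Rr = 80 * pi^2 * (0.085200)^2 = 80 * 9.869604 * 7.259040e-03 = 5.732 ohm

5.732 ohm


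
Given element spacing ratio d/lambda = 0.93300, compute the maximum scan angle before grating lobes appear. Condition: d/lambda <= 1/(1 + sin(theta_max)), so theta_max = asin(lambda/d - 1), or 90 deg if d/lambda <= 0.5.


lambda/d - 1 = 1/0.93300 - 1 = 0.07181136
theta_max = asin(0.07181136) = 4.118 deg

4.118 deg


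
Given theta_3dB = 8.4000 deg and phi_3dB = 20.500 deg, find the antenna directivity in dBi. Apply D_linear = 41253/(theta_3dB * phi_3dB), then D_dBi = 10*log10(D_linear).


D_linear = 41253 / (8.4000 * 20.500) = 239.5645
D_dBi = 10 * log10(239.5645) = 23.79 dBi

23.79 dBi


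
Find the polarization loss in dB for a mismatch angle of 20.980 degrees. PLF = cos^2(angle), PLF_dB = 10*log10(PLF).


PLF_linear = cos^2(20.980 deg) = 0.8718059
PLF_dB = 10 * log10(0.8718059) = -0.5958 dB

-0.5958 dB


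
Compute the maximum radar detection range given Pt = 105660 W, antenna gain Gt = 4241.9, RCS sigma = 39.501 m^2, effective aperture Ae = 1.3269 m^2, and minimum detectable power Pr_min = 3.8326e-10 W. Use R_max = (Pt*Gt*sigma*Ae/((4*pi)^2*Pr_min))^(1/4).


R^4 = 105660*4241.9*39.501*1.3269 / ((4*pi)^2 * 3.8326e-10) = 3.881540e+17
R_max = 3.881540e+17^0.25 = 24960 m

24960 m


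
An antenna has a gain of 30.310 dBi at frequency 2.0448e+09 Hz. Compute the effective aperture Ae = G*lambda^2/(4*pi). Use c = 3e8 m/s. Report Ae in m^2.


lambda = c / f = 3.0000e+08 / 2.0448e+09 = 0.1467136 m
G_linear = 10^(30.310/10) = 1073.989
Ae = G_linear * lambda^2 / (4*pi) = 1073.989 * 0.1467136^2 / (4*pi) = 1.840 m^2

1.840 m^2


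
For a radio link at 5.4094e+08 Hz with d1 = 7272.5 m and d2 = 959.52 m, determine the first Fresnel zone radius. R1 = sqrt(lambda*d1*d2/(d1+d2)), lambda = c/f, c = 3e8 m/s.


lambda = c / f = 3.0000e+08 / 5.4094e+08 = 0.5545902 m
R1 = sqrt(0.5545902 * 7272.5 * 959.52 / (7272.5 + 959.52)) = 21.68 m

21.68 m


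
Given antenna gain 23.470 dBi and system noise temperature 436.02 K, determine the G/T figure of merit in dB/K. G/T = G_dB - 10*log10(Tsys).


G/T = 23.470 - 10*log10(436.02) = 23.470 - 26.39506 = -2.925 dB/K

-2.925 dB/K


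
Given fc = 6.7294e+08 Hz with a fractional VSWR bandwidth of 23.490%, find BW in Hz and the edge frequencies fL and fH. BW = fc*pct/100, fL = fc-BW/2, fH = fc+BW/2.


BW = 6.7294e+08 * 23.490/100 = 1.580736e+08 Hz
fL = 6.7294e+08 - 1.580736e+08/2 = 5.939e+08 Hz
fH = 6.7294e+08 + 1.580736e+08/2 = 7.520e+08 Hz

BW=1.581e+08 Hz, fL=5.939e+08 Hz, fH=7.520e+08 Hz


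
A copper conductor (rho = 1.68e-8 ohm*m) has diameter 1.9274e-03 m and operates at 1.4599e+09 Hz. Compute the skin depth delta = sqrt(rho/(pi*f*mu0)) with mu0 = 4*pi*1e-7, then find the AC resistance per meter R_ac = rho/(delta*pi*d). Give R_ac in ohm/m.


delta = sqrt(1.68e-8 / (pi * 1.4599e+09 * 4*pi*1e-7)) = 1.707313e-06 m
R_ac = 1.68e-8 / (1.707313e-06 * pi * 1.9274e-03) = 1.625 ohm/m

1.625 ohm/m


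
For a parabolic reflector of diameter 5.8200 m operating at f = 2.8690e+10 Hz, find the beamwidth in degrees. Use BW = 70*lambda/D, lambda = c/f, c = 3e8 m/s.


lambda = c / f = 3.0000e+08 / 2.8690e+10 = 0.01045661 m
BW = 70 * 0.01045661 / 5.8200 = 0.1258 deg

0.1258 deg


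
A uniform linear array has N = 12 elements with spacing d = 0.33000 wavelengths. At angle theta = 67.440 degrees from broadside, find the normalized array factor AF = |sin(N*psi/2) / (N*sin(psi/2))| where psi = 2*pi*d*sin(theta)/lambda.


psi = 2*pi*0.33000*sin(67.440 deg) = 1.914787 rad
AF = |sin(12*1.914787/2) / (12*sin(1.914787/2))| = 0.08977

0.08977


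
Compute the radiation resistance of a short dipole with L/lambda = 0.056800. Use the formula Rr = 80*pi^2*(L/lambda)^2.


Rr = 80 * pi^2 * (0.056800)^2 = 80 * 9.869604 * 3.226240e-03 = 2.547 ohm

2.547 ohm


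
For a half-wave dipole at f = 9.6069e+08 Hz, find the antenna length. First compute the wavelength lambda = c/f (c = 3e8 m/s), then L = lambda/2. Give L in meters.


lambda = c / f = 3.0000e+08 / 9.6069e+08 = 0.3122756 m
L = lambda / 2 = 0.3122756 / 2 = 0.1561 m

0.1561 m


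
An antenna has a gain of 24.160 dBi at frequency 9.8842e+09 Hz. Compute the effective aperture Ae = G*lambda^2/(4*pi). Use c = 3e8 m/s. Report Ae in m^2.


lambda = c / f = 3.0000e+08 / 9.8842e+09 = 0.03035147 m
G_linear = 10^(24.160/10) = 260.6154
Ae = G_linear * lambda^2 / (4*pi) = 260.6154 * 0.03035147^2 / (4*pi) = 0.01911 m^2

0.01911 m^2


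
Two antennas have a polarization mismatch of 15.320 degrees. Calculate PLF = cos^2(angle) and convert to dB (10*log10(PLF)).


PLF_linear = cos^2(15.320 deg) = 0.9301932
PLF_dB = 10 * log10(0.9301932) = -0.3143 dB

-0.3143 dB


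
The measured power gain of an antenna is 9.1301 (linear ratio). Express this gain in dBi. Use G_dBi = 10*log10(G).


G_dBi = 10 * log10(9.1301) = 9.605 dBi

9.605 dBi


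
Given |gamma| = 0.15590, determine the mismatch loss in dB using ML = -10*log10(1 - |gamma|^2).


ML = -10 * log10(1 - 0.15590^2) = -10 * log10(0.97569519) = 0.1069 dB

0.1069 dB


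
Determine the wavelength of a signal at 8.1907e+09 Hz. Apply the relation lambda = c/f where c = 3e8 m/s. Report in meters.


lambda = c / f = 3.0000e+08 / 8.1907e+09 = 0.03663 m

0.03663 m


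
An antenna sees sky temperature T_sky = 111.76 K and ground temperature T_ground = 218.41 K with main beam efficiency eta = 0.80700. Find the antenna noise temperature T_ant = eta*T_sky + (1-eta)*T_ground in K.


T_ant = 0.80700 * 111.76 + (1 - 0.80700) * 218.41 = 132.3 K

132.3 K


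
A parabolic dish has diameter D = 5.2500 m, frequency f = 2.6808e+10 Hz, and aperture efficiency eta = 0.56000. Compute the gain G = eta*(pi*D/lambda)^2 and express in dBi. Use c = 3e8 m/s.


lambda = c / f = 3.0000e+08 / 2.6808e+10 = 0.01119069 m
G_linear = 0.56000 * (pi * 5.2500 / 0.01119069)^2 = 1.216445e+06
G_dBi = 10 * log10(1.216445e+06) = 60.85 dBi

60.85 dBi


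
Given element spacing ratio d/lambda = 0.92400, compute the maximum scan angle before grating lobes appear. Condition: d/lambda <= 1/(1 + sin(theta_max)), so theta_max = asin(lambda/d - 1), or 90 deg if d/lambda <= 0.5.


lambda/d - 1 = 1/0.92400 - 1 = 0.08225108
theta_max = asin(0.08225108) = 4.718 deg

4.718 deg


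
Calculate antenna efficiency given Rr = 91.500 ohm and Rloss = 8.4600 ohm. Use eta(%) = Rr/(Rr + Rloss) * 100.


eta = 91.500 / (91.500 + 8.4600) * 100 = 91.54%

91.54%


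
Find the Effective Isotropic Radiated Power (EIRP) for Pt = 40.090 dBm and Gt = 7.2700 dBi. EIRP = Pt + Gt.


EIRP = Pt + Gt = 40.090 + 7.2700 = 47.36 dBm

47.36 dBm


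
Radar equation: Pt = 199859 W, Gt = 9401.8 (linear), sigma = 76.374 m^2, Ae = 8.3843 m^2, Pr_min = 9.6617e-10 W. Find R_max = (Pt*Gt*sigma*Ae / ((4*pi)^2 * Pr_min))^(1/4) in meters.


R^4 = 199859*9401.8*76.374*8.3843 / ((4*pi)^2 * 9.6617e-10) = 7.886309e+18
R_max = 7.886309e+18^0.25 = 52993 m

52993 m


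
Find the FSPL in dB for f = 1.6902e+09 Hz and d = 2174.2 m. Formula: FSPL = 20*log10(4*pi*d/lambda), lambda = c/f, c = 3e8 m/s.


lambda = c / f = 3.0000e+08 / 1.6902e+09 = 0.1774938 m
FSPL = 20 * log10(4*pi*2174.2/0.1774938) = 103.7 dB

103.7 dB


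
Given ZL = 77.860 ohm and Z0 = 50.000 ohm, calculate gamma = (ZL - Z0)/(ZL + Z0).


gamma = (77.860 - 50.000) / (77.860 + 50.000) = 0.2179

0.2179


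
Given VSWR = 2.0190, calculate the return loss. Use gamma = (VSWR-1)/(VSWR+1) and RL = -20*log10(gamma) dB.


gamma = (2.0190 - 1) / (2.0190 + 1) = 0.3375290
RL = -20 * log10(0.3375290) = 9.434 dB

9.434 dB


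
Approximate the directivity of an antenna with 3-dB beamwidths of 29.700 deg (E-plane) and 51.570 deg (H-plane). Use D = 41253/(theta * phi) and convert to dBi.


D_linear = 41253 / (29.700 * 51.570) = 26.93407
D_dBi = 10 * log10(26.93407) = 14.30 dBi

14.30 dBi


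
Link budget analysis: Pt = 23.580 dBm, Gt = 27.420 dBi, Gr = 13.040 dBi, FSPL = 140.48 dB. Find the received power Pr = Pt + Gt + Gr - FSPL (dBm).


Pr = 23.580 + 27.420 + 13.040 - 140.48 = -76.44 dBm

-76.44 dBm


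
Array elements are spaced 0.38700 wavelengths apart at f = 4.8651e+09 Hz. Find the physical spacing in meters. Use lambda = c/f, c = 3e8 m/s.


lambda = c / f = 3.0000e+08 / 4.8651e+09 = 0.06166369 m
d = 0.38700 * 0.06166369 = 0.02386 m

0.02386 m


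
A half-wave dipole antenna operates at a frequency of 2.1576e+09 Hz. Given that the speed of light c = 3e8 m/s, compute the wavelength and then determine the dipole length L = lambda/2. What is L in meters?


lambda = c / f = 3.0000e+08 / 2.1576e+09 = 0.1390434 m
L = lambda / 2 = 0.1390434 / 2 = 0.06952 m

0.06952 m


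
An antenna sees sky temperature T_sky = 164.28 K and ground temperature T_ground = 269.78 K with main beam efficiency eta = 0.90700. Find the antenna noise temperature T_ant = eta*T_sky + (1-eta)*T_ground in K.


T_ant = 0.90700 * 164.28 + (1 - 0.90700) * 269.78 = 174.1 K

174.1 K


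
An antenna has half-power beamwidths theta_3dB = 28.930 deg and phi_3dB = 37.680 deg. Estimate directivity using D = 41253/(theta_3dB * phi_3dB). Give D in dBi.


D_linear = 41253 / (28.930 * 37.680) = 37.84393
D_dBi = 10 * log10(37.84393) = 15.78 dBi

15.78 dBi


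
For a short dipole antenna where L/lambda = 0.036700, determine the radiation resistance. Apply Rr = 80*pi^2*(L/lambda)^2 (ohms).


Rr = 80 * pi^2 * (0.036700)^2 = 80 * 9.869604 * 1.346890e-03 = 1.063 ohm

1.063 ohm


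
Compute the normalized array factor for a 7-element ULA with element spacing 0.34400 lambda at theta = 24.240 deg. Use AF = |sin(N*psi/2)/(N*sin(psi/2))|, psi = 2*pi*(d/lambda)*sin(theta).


psi = 2*pi*0.34400*sin(24.240 deg) = 0.8873902 rad
AF = |sin(7*0.8873902/2) / (7*sin(0.8873902/2))| = 0.01189

0.01189


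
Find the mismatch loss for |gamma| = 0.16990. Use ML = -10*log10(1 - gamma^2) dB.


ML = -10 * log10(1 - 0.16990^2) = -10 * log10(0.97113399) = 0.1272 dB

0.1272 dB


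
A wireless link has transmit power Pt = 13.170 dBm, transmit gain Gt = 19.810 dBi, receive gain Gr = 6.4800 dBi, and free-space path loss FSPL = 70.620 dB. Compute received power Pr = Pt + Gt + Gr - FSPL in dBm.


Pr = 13.170 + 19.810 + 6.4800 - 70.620 = -31.16 dBm

-31.16 dBm


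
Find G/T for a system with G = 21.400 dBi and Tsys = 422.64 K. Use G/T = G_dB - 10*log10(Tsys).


G/T = 21.400 - 10*log10(422.64) = 21.400 - 26.25971 = -4.860 dB/K

-4.860 dB/K


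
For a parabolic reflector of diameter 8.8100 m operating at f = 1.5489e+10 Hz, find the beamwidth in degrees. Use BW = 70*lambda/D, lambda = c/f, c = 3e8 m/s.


lambda = c / f = 3.0000e+08 / 1.5489e+10 = 0.01936858 m
BW = 70 * 0.01936858 / 8.8100 = 0.1539 deg

0.1539 deg


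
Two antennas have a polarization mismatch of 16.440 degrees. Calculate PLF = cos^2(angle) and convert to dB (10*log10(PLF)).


PLF_linear = cos^2(16.440 deg) = 0.9199047
PLF_dB = 10 * log10(0.9199047) = -0.3626 dB

-0.3626 dB


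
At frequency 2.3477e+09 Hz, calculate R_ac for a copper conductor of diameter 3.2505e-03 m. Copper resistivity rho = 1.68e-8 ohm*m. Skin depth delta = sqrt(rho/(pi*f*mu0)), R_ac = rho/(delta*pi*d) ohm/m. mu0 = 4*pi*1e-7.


delta = sqrt(1.68e-8 / (pi * 2.3477e+09 * 4*pi*1e-7)) = 1.346336e-06 m
R_ac = 1.68e-8 / (1.346336e-06 * pi * 3.2505e-03) = 1.222 ohm/m

1.222 ohm/m


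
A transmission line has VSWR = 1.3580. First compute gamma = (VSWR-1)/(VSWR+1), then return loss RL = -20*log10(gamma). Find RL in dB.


gamma = (1.3580 - 1) / (1.3580 + 1) = 0.1518236
RL = -20 * log10(0.1518236) = 16.37 dB

16.37 dB


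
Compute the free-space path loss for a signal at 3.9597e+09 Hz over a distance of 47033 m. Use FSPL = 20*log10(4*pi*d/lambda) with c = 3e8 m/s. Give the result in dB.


lambda = c / f = 3.0000e+08 / 3.9597e+09 = 0.07576332 m
FSPL = 20 * log10(4*pi*47033/0.07576332) = 137.8 dB

137.8 dB


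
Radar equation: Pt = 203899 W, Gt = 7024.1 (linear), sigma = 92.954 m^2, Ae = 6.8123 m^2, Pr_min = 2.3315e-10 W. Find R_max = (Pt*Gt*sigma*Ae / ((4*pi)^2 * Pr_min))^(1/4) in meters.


R^4 = 203899*7024.1*92.954*6.8123 / ((4*pi)^2 * 2.3315e-10) = 2.463273e+19
R_max = 2.463273e+19^0.25 = 70450 m

70450 m


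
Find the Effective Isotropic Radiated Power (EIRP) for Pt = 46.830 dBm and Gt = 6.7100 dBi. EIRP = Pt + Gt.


EIRP = Pt + Gt = 46.830 + 6.7100 = 53.54 dBm

53.54 dBm


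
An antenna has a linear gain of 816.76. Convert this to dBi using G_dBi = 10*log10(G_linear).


G_dBi = 10 * log10(816.76) = 29.12 dBi

29.12 dBi


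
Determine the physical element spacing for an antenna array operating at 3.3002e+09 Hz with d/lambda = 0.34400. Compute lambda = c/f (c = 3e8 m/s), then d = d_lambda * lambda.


lambda = c / f = 3.0000e+08 / 3.3002e+09 = 0.09090358 m
d = 0.34400 * 0.09090358 = 0.03127 m

0.03127 m


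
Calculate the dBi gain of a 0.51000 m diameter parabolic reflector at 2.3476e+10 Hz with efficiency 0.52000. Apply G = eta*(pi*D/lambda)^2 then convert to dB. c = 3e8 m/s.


lambda = c / f = 3.0000e+08 / 2.3476e+10 = 0.01277901 m
G_linear = 0.52000 * (pi * 0.51000 / 0.01277901)^2 = 8174.271
G_dBi = 10 * log10(8174.271) = 39.12 dBi

39.12 dBi


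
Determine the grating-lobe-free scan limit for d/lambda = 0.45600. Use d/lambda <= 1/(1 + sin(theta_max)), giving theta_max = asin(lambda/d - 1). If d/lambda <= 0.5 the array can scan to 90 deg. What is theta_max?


lambda/d - 1 = 1/0.45600 - 1 = 1.192982 >= 1
d/lambda <= 0.5, so the array can scan to endfire without grating lobes: theta_max = 90 deg

90 deg


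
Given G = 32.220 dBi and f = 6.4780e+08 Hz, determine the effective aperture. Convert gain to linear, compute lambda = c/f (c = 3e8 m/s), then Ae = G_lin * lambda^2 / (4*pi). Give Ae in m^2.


lambda = c / f = 3.0000e+08 / 6.4780e+08 = 0.4631059 m
G_linear = 10^(32.220/10) = 1667.247
Ae = G_linear * lambda^2 / (4*pi) = 1667.247 * 0.4631059^2 / (4*pi) = 28.45 m^2

28.45 m^2


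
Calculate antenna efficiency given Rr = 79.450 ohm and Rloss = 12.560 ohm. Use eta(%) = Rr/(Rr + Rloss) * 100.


eta = 79.450 / (79.450 + 12.560) * 100 = 86.35%

86.35%


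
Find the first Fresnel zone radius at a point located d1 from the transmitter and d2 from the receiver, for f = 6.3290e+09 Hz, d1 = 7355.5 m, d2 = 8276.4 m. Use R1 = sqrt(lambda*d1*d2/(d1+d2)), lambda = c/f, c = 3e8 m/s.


lambda = c / f = 3.0000e+08 / 6.3290e+09 = 0.04740085 m
R1 = sqrt(0.04740085 * 7355.5 * 8276.4 / (7355.5 + 8276.4)) = 13.59 m

13.59 m


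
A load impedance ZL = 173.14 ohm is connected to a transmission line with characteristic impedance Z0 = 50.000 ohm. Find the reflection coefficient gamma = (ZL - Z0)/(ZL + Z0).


gamma = (173.14 - 50.000) / (173.14 + 50.000) = 0.5519

0.5519


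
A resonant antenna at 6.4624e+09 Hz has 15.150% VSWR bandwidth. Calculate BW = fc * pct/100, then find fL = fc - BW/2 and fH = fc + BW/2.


BW = 6.4624e+09 * 15.150/100 = 9.790536e+08 Hz
fL = 6.4624e+09 - 9.790536e+08/2 = 5.973e+09 Hz
fH = 6.4624e+09 + 9.790536e+08/2 = 6.952e+09 Hz

BW=9.791e+08 Hz, fL=5.973e+09 Hz, fH=6.952e+09 Hz


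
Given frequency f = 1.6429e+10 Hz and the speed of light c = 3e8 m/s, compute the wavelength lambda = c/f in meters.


lambda = c / f = 3.0000e+08 / 1.6429e+10 = 0.01826 m

0.01826 m


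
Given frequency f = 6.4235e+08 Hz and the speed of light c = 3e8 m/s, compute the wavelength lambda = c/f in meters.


lambda = c / f = 3.0000e+08 / 6.4235e+08 = 0.4670 m

0.4670 m


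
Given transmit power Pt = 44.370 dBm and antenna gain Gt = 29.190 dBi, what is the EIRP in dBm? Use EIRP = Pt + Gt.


EIRP = Pt + Gt = 44.370 + 29.190 = 73.56 dBm

73.56 dBm


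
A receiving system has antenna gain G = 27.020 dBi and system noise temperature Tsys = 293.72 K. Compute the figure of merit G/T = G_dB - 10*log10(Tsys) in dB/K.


G/T = 27.020 - 10*log10(293.72) = 27.020 - 24.67934 = 2.341 dB/K

2.341 dB/K


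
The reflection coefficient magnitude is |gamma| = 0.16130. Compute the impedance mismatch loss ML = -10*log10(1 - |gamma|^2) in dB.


ML = -10 * log10(1 - 0.16130^2) = -10 * log10(0.97398231) = 0.1145 dB

0.1145 dB


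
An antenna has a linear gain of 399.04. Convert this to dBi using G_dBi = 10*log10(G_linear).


G_dBi = 10 * log10(399.04) = 26.01 dBi

26.01 dBi


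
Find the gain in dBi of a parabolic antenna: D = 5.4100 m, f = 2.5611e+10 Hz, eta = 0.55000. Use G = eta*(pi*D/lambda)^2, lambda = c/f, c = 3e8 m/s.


lambda = c / f = 3.0000e+08 / 2.5611e+10 = 0.01171372 m
G_linear = 0.55000 * (pi * 5.4100 / 0.01171372)^2 = 1.157890e+06
G_dBi = 10 * log10(1.157890e+06) = 60.64 dBi

60.64 dBi


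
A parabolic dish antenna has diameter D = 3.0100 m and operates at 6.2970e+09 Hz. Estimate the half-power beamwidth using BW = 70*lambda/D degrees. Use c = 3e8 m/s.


lambda = c / f = 3.0000e+08 / 6.2970e+09 = 0.04764173 m
BW = 70 * 0.04764173 / 3.0100 = 1.108 deg

1.108 deg


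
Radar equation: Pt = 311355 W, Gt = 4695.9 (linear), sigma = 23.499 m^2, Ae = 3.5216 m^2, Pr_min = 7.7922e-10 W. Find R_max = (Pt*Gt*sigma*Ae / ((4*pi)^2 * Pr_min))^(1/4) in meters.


R^4 = 311355*4695.9*23.499*3.5216 / ((4*pi)^2 * 7.7922e-10) = 9.832960e+17
R_max = 9.832960e+17^0.25 = 31490 m

31490 m


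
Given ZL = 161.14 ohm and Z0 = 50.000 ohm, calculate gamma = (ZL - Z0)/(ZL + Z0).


gamma = (161.14 - 50.000) / (161.14 + 50.000) = 0.5264

0.5264


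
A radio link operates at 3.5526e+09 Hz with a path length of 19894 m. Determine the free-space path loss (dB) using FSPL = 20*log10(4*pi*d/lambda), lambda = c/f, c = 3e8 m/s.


lambda = c / f = 3.0000e+08 / 3.5526e+09 = 0.08444520 m
FSPL = 20 * log10(4*pi*19894/0.08444520) = 129.4 dB

129.4 dB


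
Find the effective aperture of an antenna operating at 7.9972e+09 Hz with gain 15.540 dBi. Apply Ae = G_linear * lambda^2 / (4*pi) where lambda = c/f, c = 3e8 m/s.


lambda = c / f = 3.0000e+08 / 7.9972e+09 = 0.03751313 m
G_linear = 10^(15.540/10) = 35.80964
Ae = G_linear * lambda^2 / (4*pi) = 35.80964 * 0.03751313^2 / (4*pi) = 4.010e-03 m^2

4.010e-03 m^2


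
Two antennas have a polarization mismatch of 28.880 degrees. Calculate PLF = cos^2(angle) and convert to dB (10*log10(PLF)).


PLF_linear = cos^2(28.880 deg) = 0.7667335
PLF_dB = 10 * log10(0.7667335) = -1.154 dB

-1.154 dB


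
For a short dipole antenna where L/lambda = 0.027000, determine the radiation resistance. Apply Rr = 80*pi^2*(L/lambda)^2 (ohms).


Rr = 80 * pi^2 * (0.027000)^2 = 80 * 9.869604 * 7.290000e-04 = 0.5756 ohm

0.5756 ohm


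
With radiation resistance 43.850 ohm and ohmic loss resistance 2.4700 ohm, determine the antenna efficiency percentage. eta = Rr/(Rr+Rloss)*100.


eta = 43.850 / (43.850 + 2.4700) * 100 = 94.67%

94.67%


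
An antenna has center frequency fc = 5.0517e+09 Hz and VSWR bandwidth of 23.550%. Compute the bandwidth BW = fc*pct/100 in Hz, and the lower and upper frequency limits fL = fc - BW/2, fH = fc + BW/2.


BW = 5.0517e+09 * 23.550/100 = 1.189675e+09 Hz
fL = 5.0517e+09 - 1.189675e+09/2 = 4.457e+09 Hz
fH = 5.0517e+09 + 1.189675e+09/2 = 5.647e+09 Hz

BW=1.190e+09 Hz, fL=4.457e+09 Hz, fH=5.647e+09 Hz


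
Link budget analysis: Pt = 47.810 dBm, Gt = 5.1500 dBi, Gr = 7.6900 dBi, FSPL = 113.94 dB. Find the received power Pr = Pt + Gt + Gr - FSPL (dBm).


Pr = 47.810 + 5.1500 + 7.6900 - 113.94 = -53.29 dBm

-53.29 dBm


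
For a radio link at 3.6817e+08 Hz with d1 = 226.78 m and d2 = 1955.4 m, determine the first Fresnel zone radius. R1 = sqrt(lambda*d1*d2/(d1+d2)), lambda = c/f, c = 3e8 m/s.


lambda = c / f = 3.0000e+08 / 3.6817e+08 = 0.8148410 m
R1 = sqrt(0.8148410 * 226.78 * 1955.4 / (226.78 + 1955.4)) = 12.87 m

12.87 m


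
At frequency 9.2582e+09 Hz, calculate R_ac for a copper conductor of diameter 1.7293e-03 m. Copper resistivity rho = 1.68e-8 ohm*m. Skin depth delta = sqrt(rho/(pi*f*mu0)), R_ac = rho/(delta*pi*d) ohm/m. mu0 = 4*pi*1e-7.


delta = sqrt(1.68e-8 / (pi * 9.2582e+09 * 4*pi*1e-7)) = 6.779716e-07 m
R_ac = 1.68e-8 / (6.779716e-07 * pi * 1.7293e-03) = 4.561 ohm/m

4.561 ohm/m


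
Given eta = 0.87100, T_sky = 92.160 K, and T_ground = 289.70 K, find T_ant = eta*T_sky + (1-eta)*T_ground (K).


T_ant = 0.87100 * 92.160 + (1 - 0.87100) * 289.70 = 117.6 K

117.6 K
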